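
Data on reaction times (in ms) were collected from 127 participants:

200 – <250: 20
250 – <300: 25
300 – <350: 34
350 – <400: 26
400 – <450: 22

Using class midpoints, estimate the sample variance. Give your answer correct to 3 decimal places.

4341.332

Midpoints: 225, 275, 325, 375, 425
n = 127, Σfm = 41525, mean = 326.9685
Σfm² = 14124375
Σf(m − x̄)² = Σfm² − (Σfm)²/n = 14124375 − 41525²/127 = 547007.8740
Sample variance = 547007.8740 / 126 = 4341.3323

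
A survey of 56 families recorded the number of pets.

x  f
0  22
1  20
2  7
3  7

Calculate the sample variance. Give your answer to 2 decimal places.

Values: 0, 1, 2, 3
n = 56, Σfx = 55, mean = 0.9821
Σfx² = 111
Σf(x − x̄)² = Σfx² − (Σfx)²/n = 111 − 55²/56 = 56.9821
Sample variance = 56.9821 / 55 = 1.0360

1.04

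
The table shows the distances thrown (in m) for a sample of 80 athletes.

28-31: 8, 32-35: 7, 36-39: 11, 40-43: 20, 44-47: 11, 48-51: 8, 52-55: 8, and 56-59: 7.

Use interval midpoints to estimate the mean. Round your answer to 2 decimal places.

Midpoints: 29.5, 33.5, 37.5, 41.5, 45.5, 49.5, 53.5, 57.5
Σfm = 8×29.5 + 7×33.5 + 11×37.5 + 20×41.5 + 11×45.5 + 8×49.5 + 8×53.5 + 7×57.5 = 3440
n = Σf = 80
Mean = 3440 / 80 = 43.0000

43.00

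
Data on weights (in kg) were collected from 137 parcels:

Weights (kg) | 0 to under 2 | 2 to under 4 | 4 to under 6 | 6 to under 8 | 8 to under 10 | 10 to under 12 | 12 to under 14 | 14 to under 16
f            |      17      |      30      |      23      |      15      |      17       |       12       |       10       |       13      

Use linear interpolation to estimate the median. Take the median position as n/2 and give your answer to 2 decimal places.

Cumulative frequencies: 17, 47, 70, 85, 102, 114, 124, 137
n = 137; position = n/2 = 68.5.
This falls in the class 4 to under 6: L = 4, F = 47, f = 23, h = 2.
Median ≈ 4 + ((68.5 − 47) / 23) × 2 = 5.8696

5.87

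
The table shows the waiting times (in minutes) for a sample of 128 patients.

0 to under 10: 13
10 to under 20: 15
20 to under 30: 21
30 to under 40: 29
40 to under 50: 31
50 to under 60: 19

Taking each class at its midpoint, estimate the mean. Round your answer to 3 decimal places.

33.359

Midpoints: 5, 15, 25, 35, 45, 55
Σfm = 13×5 + 15×15 + 21×25 + 29×35 + 31×45 + 19×55 = 4270
n = Σf = 128
Mean = 4270 / 128 = 33.3594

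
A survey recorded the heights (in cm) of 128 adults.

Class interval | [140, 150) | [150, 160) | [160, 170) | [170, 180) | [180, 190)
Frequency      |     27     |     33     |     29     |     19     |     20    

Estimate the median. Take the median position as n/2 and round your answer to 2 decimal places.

Cumulative frequencies: 27, 60, 89, 108, 128
n = 128; position = n/2 = 64.
This falls in the class [160, 170): L = 160, F = 60, f = 29, h = 10.
Median ≈ 160 + ((64 − 60) / 29) × 10 = 161.3793

161.38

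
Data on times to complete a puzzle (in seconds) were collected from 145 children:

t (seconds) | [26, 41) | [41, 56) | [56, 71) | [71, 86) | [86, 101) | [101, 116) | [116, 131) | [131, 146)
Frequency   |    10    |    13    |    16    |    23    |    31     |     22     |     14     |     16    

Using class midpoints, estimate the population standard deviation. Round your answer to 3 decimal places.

Midpoints: 33.5, 48.5, 63.5, 78.5, 93.5, 108.5, 123.5, 138.5
n = 145, Σfm = 13017.5, mean = 89.7759
Σfm² = 1298496.25
Σf(m − x̄)² = Σfm² − (Σfm)²/n = 1298496.25 − 13017.5²/145 = 129838.9655
Population variance = 129838.9655 / 145 = 895.4411
Standard deviation = √895.4411 = 29.9239

29.924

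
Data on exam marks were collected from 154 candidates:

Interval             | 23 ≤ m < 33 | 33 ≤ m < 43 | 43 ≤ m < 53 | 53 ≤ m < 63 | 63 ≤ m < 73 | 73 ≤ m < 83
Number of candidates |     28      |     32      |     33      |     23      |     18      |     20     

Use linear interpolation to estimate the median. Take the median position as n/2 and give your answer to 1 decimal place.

48.2

Cumulative frequencies: 28, 60, 93, 116, 134, 154
n = 154; position = n/2 = 77.
This falls in the class 43 ≤ m < 53: L = 43, F = 60, f = 33, h = 10.
Median ≈ 43 + ((77 − 60) / 33) × 10 = 48.1515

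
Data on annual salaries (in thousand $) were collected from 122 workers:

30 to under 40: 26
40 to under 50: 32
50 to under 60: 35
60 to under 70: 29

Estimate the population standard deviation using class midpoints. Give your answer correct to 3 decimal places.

10.720

Midpoints: 35, 45, 55, 65
n = 122, Σfm = 6160, mean = 50.4918
Σfm² = 325050
Σf(m − x̄)² = Σfm² − (Σfm)²/n = 325050 − 6160²/122 = 14020.4918
Population variance = 14020.4918 / 122 = 114.9221
Standard deviation = √114.9221 = 10.7202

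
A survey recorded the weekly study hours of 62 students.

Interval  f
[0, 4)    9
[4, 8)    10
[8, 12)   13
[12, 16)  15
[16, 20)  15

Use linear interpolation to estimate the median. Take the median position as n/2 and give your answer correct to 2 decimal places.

11.69

Cumulative frequencies: 9, 19, 32, 47, 62
n = 62; position = n/2 = 31.
This falls in the class [8, 12): L = 8, F = 19, f = 13, h = 4.
Median ≈ 8 + ((31 − 19) / 13) × 4 = 11.6923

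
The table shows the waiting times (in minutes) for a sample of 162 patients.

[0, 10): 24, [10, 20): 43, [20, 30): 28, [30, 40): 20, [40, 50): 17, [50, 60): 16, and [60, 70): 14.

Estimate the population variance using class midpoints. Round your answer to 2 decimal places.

350.18

Midpoints: 5, 15, 25, 35, 45, 55, 65
n = 162, Σfm = 4720, mean = 29.1358
Σfm² = 194250
Σf(m − x̄)² = Σfm² − (Σfm)²/n = 194250 − 4720²/162 = 56729.0123
Population variance = 56729.0123 / 162 = 350.1791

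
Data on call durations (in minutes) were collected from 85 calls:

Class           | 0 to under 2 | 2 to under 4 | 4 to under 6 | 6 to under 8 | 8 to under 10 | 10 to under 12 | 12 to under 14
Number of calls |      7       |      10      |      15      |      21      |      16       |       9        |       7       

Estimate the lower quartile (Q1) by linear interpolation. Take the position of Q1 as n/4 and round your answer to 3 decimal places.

Cumulative frequencies: 7, 17, 32, 53, 69, 78, 85
n = 85; position = n/4 = 21.25.
This falls in the class 4 to under 6: L = 4, F = 17, f = 15, h = 2.
Lower quartile ≈ 4 + ((21.25 − 17) / 15) × 2 = 4.5667

4.567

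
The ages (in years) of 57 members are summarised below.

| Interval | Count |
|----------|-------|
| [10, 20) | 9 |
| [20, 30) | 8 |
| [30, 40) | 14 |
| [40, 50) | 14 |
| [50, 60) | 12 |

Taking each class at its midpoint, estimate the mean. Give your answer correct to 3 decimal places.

Midpoints: 15, 25, 35, 45, 55
Σfm = 9×15 + 8×25 + 14×35 + 14×45 + 12×55 = 2115
n = Σf = 57
Mean = 2115 / 57 = 37.1053

37.105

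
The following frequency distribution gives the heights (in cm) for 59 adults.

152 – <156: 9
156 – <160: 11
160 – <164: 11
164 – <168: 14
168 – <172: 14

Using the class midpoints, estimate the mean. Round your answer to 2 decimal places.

Midpoints: 154, 158, 162, 166, 170
Σfm = 9×154 + 11×158 + 11×162 + 14×166 + 14×170 = 9610
n = Σf = 59
Mean = 9610 / 59 = 162.8814

162.88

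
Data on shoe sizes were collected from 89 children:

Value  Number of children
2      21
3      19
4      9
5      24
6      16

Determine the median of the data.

4

Cumulative frequencies: 21, 40, 49, 73, 89
n = 89, so the median is the value in position (n+1)/2 = 45.
Position 45 falls at value 4.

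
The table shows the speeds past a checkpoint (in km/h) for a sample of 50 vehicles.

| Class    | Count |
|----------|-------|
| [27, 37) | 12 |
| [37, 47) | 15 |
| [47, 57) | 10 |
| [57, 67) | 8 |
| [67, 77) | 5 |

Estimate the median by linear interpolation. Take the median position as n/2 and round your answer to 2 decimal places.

45.67

Cumulative frequencies: 12, 27, 37, 45, 50
n = 50; position = n/2 = 25.
This falls in the class [37, 47): L = 37, F = 12, f = 15, h = 10.
Median ≈ 37 + ((25 − 12) / 15) × 10 = 45.6667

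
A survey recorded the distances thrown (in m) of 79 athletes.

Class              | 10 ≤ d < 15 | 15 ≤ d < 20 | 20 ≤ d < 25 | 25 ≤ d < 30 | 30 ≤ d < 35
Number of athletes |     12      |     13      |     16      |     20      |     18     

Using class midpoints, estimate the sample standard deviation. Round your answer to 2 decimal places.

6.90

Midpoints: 12.5, 17.5, 22.5, 27.5, 32.5
n = 79, Σfm = 1872.5, mean = 23.7025
Σfm² = 48093.75
Σf(m − x̄)² = Σfm² − (Σfm)²/n = 48093.75 − 1872.5²/79 = 3710.7595
Sample variance = 3710.7595 / 78 = 47.5738
Standard deviation = √47.5738 = 6.8974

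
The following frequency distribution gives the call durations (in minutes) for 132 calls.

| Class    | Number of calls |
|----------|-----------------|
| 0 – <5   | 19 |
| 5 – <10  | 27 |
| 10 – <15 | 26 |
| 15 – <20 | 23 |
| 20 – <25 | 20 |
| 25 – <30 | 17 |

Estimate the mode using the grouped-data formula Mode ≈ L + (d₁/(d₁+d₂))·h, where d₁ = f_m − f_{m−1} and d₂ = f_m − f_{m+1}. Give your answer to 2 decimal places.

Modal class: 5 – <10 (highest frequency 27).
d₁ = 27 − 19 = 8, d₂ = 27 − 26 = 1
Mode ≈ 5 + (8/(8+1)) × 5 = 5 + 4.4444 = 9.4444

9.44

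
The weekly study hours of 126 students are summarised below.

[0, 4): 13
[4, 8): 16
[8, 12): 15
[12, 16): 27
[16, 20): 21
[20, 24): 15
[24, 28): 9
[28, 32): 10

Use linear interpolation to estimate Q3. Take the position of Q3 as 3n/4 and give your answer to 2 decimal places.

Cumulative frequencies: 13, 29, 44, 71, 92, 107, 116, 126
n = 126; position = 3n/4 = 94.5.
This falls in the class [20, 24): L = 20, F = 92, f = 15, h = 4.
Upper quartile ≈ 20 + ((94.5 − 92) / 15) × 4 = 20.6667

20.67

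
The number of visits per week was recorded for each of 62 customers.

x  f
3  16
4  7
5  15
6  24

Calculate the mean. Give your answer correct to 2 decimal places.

4.76

Values: 3, 4, 5, 6
Σfx = 16×3 + 7×4 + 15×5 + 24×6 = 295
n = Σf = 62
Mean = 295 / 62 = 4.7581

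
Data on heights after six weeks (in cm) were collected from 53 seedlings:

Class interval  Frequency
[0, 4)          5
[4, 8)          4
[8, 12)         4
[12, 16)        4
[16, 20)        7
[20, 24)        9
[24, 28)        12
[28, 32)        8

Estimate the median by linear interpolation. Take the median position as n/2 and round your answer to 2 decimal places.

Cumulative frequencies: 5, 9, 13, 17, 24, 33, 45, 53
n = 53; position = n/2 = 26.5.
This falls in the class [20, 24): L = 20, F = 24, f = 9, h = 4.
Median ≈ 20 + ((26.5 − 24) / 9) × 4 = 21.1111

21.11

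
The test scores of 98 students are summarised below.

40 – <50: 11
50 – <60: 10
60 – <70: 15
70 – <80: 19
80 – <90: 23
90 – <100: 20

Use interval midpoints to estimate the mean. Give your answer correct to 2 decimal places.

Midpoints: 45, 55, 65, 75, 85, 95
Σfm = 11×45 + 10×55 + 15×65 + 19×75 + 23×85 + 20×95 = 7300
n = Σf = 98
Mean = 7300 / 98 = 74.4898

74.49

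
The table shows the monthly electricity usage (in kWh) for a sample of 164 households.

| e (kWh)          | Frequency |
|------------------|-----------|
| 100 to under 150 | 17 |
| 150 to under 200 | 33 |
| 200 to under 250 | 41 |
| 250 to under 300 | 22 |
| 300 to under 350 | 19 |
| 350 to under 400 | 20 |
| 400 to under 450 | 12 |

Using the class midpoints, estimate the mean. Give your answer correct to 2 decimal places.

Midpoints: 125, 175, 225, 275, 325, 375, 425
Σfm = 17×125 + 33×175 + 41×225 + 22×275 + 19×325 + 20×375 + 12×425 = 41950
n = Σf = 164
Mean = 41950 / 164 = 255.7927

255.79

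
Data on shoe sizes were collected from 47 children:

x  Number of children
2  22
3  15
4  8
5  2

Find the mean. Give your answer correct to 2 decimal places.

Values: 2, 3, 4, 5
Σfx = 22×2 + 15×3 + 8×4 + 2×5 = 131
n = Σf = 47
Mean = 131 / 47 = 2.7872

2.79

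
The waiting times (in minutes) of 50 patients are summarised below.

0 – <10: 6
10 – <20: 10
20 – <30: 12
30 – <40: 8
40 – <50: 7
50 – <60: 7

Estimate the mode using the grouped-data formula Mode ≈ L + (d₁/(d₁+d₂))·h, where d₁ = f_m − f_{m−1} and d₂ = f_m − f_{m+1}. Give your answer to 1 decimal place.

23.3

Modal class: 20 – <30 (highest frequency 12).
d₁ = 12 − 10 = 2, d₂ = 12 − 8 = 4
Mode ≈ 20 + (2/(2+4)) × 10 = 20 + 3.3333 = 23.3333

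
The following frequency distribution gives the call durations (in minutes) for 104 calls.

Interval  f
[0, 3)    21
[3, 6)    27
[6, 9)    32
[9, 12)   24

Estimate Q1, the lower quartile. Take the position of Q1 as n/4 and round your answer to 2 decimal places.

3.56

Cumulative frequencies: 21, 48, 80, 104
n = 104; position = n/4 = 26.
This falls in the class [3, 6): L = 3, F = 21, f = 27, h = 3.
Lower quartile ≈ 3 + ((26 − 21) / 27) × 3 = 3.5556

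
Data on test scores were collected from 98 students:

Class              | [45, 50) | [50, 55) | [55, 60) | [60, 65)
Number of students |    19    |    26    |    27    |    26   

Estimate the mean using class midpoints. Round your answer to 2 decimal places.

Midpoints: 47.5, 52.5, 57.5, 62.5
Σfm = 19×47.5 + 26×52.5 + 27×57.5 + 26×62.5 = 5445
n = Σf = 98
Mean = 5445 / 98 = 55.5612

55.56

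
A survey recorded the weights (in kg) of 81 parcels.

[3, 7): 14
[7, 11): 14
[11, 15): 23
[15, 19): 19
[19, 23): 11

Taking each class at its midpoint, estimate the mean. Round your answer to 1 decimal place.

13.0

Midpoints: 5, 9, 13, 17, 21
Σfm = 14×5 + 14×9 + 23×13 + 19×17 + 11×21 = 1049
n = Σf = 81
Mean = 1049 / 81 = 12.9506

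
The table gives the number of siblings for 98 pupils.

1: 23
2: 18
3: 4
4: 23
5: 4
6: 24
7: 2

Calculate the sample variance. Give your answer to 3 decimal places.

3.860

Values: 1, 2, 3, 4, 5, 6, 7
n = 98, Σfx = 341, mean = 3.4796
Σfx² = 1561
Σf(x − x̄)² = Σfx² − (Σfx)²/n = 1561 − 341²/98 = 374.4592
Sample variance = 374.4592 / 97 = 3.8604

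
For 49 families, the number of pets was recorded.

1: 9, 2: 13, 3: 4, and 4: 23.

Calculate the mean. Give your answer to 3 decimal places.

2.837

Values: 1, 2, 3, 4
Σfx = 9×1 + 13×2 + 4×3 + 23×4 = 139
n = Σf = 49
Mean = 139 / 49 = 2.8367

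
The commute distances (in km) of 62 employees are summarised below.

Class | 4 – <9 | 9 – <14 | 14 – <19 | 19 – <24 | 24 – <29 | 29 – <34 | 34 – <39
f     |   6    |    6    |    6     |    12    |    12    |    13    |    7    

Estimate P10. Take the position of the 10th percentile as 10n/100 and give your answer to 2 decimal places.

9.17

Cumulative frequencies: 6, 12, 18, 30, 42, 55, 62
n = 62; position = 10n/100 = 6.2.
This falls in the class 9 – <14: L = 9, F = 6, f = 6, h = 5.
10th percentile ≈ 9 + ((6.2 − 6) / 6) × 5 = 9.1667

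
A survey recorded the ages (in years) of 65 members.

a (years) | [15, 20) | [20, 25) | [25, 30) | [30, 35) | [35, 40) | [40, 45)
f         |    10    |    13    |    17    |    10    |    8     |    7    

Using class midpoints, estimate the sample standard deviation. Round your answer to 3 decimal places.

7.781

Midpoints: 17.5, 22.5, 27.5, 32.5, 37.5, 42.5
n = 65, Σfm = 1857.5, mean = 28.5769
Σfm² = 56956.25
Σf(m − x̄)² = Σfm² − (Σfm)²/n = 56956.25 − 1857.5²/65 = 3874.6154
Sample variance = 3874.6154 / 64 = 60.5409
Standard deviation = √60.5409 = 7.7808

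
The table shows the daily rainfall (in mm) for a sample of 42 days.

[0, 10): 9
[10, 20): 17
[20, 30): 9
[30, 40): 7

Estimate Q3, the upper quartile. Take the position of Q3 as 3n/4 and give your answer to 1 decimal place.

26.1

Cumulative frequencies: 9, 26, 35, 42
n = 42; position = 3n/4 = 31.5.
This falls in the class [20, 30): L = 20, F = 26, f = 9, h = 10.
Upper quartile ≈ 20 + ((31.5 − 26) / 9) × 10 = 26.1111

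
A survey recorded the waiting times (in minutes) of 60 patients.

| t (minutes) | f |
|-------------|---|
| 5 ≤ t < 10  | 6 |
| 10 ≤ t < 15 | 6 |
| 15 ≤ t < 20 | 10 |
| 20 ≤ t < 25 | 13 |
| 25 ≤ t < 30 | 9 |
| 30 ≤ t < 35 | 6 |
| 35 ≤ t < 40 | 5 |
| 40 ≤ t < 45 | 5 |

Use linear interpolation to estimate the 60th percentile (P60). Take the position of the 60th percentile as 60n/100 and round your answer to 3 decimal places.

Cumulative frequencies: 6, 12, 22, 35, 44, 50, 55, 60
n = 60; position = 60n/100 = 36.
This falls in the class 25 ≤ t < 30: L = 25, F = 35, f = 9, h = 5.
60th percentile ≈ 25 + ((36 − 35) / 9) × 5 = 25.5556

25.556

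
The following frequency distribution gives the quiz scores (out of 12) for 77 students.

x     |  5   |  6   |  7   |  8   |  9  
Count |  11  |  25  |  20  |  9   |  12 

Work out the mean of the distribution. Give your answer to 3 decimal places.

6.818

Values: 5, 6, 7, 8, 9
Σfx = 11×5 + 25×6 + 20×7 + 9×8 + 12×9 = 525
n = Σf = 77
Mean = 525 / 77 = 6.8182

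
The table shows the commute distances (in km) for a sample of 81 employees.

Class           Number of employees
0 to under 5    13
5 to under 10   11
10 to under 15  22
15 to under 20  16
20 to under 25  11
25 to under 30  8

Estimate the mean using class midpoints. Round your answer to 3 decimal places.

Midpoints: 2.5, 7.5, 12.5, 17.5, 22.5, 27.5
Σfm = 13×2.5 + 11×7.5 + 22×12.5 + 16×17.5 + 11×22.5 + 8×27.5 = 1137.5
n = Σf = 81
Mean = 1137.5 / 81 = 14.0432

14.043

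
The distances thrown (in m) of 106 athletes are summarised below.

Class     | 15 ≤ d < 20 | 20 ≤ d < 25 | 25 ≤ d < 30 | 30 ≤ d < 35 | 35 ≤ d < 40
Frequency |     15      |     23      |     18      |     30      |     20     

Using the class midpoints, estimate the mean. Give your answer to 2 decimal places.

Midpoints: 17.5, 22.5, 27.5, 32.5, 37.5
Σfm = 15×17.5 + 23×22.5 + 18×27.5 + 30×32.5 + 20×37.5 = 3000
n = Σf = 106
Mean = 3000 / 106 = 28.3019

28.30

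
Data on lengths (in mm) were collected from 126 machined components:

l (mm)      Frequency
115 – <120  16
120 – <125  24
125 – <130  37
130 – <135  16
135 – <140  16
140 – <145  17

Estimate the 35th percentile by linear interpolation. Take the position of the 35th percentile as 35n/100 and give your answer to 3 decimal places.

Cumulative frequencies: 16, 40, 77, 93, 109, 126
n = 126; position = 35n/100 = 44.1.
This falls in the class 125 – <130: L = 125, F = 40, f = 37, h = 5.
35th percentile ≈ 125 + ((44.1 − 40) / 37) × 5 = 125.5541

125.554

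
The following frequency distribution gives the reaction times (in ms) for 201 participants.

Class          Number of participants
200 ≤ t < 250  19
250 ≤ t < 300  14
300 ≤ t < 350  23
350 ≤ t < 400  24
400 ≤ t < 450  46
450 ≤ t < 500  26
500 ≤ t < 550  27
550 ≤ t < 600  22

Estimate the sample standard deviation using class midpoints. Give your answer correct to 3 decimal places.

104.237

Midpoints: 225, 275, 325, 375, 425, 475, 525, 575
n = 201, Σfm = 83325, mean = 414.5522
Σfm² = 36715625
Σf(m − x̄)² = Σfm² − (Σfm)²/n = 36715625 − 83325²/201 = 2173059.7015
Sample variance = 2173059.7015 / 200 = 10865.2985
Standard deviation = √10865.2985 = 104.2367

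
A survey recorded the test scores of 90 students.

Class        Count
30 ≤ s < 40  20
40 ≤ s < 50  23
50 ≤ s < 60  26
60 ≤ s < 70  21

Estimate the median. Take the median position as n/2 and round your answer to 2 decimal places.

50.77

Cumulative frequencies: 20, 43, 69, 90
n = 90; position = n/2 = 45.
This falls in the class 50 ≤ s < 60: L = 50, F = 43, f = 26, h = 10.
Median ≈ 50 + ((45 − 43) / 26) × 10 = 50.7692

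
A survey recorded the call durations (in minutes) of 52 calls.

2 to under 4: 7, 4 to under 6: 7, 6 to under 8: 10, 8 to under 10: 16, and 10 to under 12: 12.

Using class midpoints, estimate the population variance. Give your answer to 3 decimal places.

Midpoints: 3, 5, 7, 9, 11
n = 52, Σfm = 402, mean = 7.7308
Σfm² = 3476
Σf(m − x̄)² = Σfm² − (Σfm)²/n = 3476 − 402²/52 = 368.2308
Population variance = 368.2308 / 52 = 7.0814

7.081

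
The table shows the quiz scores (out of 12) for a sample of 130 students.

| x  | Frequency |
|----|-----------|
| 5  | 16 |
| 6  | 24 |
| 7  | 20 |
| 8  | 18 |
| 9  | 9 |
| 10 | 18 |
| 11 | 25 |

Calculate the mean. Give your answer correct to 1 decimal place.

8.0

Values: 5, 6, 7, 8, 9, 10, 11
Σfx = 16×5 + 24×6 + 20×7 + 18×8 + 9×9 + 18×10 + 25×11 = 1044
n = Σf = 130
Mean = 1044 / 130 = 8.0308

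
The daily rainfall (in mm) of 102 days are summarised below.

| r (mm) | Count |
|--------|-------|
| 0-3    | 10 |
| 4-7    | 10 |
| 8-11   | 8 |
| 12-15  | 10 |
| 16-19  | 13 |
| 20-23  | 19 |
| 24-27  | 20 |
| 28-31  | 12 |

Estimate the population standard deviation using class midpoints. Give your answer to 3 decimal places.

Midpoints: 1.5, 5.5, 9.5, 13.5, 17.5, 21.5, 25.5, 29.5
n = 102, Σfm = 1781, mean = 17.4608
Σfm² = 39081.5
Σf(m − x̄)² = Σfm² − (Σfm)²/n = 39081.5 − 1781²/102 = 7983.8431
Population variance = 7983.8431 / 102 = 78.2730
Standard deviation = √78.2730 = 8.8472

8.847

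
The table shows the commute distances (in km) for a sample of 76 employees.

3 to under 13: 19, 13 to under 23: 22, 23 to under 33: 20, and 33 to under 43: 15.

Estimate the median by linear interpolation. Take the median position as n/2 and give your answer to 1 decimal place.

Cumulative frequencies: 19, 41, 61, 76
n = 76; position = n/2 = 38.
This falls in the class 13 to under 23: L = 13, F = 19, f = 22, h = 10.
Median ≈ 13 + ((38 − 19) / 22) × 10 = 21.6364

21.6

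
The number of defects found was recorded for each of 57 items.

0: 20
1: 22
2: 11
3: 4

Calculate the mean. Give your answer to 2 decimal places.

Values: 0, 1, 2, 3
Σfx = 20×0 + 22×1 + 11×2 + 4×3 = 56
n = Σf = 57
Mean = 56 / 57 = 0.9825

0.98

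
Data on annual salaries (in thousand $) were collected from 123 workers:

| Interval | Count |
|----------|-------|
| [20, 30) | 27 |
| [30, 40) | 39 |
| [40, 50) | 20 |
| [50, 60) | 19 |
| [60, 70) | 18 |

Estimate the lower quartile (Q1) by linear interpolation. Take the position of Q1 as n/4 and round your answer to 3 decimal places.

30.962

Cumulative frequencies: 27, 66, 86, 105, 123
n = 123; position = n/4 = 30.75.
This falls in the class [30, 40): L = 30, F = 27, f = 39, h = 10.
Lower quartile ≈ 30 + ((30.75 − 27) / 39) × 10 = 30.9615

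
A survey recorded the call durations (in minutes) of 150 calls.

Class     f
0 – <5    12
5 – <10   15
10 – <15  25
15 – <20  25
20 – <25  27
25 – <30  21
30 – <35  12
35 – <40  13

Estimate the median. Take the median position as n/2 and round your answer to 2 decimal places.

Cumulative frequencies: 12, 27, 52, 77, 104, 125, 137, 150
n = 150; position = n/2 = 75.
This falls in the class 15 – <20: L = 15, F = 52, f = 25, h = 5.
Median ≈ 15 + ((75 − 52) / 25) × 5 = 19.6000

19.60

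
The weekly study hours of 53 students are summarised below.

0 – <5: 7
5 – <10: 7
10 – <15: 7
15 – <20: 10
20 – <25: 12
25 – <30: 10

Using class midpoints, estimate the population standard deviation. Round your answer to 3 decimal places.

Midpoints: 2.5, 7.5, 12.5, 17.5, 22.5, 27.5
n = 53, Σfm = 877.5, mean = 16.5566
Σfm² = 18231.25
Σf(m − x̄)² = Σfm² − (Σfm)²/n = 18231.25 − 877.5²/53 = 3702.8302
Population variance = 3702.8302 / 53 = 69.8647
Standard deviation = √69.8647 = 8.3585

8.359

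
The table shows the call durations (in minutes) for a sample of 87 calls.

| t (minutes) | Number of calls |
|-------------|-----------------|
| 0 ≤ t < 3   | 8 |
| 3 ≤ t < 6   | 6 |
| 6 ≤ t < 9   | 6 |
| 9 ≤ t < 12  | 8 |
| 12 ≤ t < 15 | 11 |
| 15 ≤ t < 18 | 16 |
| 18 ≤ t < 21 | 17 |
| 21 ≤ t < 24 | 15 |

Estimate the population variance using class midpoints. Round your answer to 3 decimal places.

Midpoints: 1.5, 4.5, 7.5, 10.5, 13.5, 16.5, 19.5, 22.5
n = 87, Σfm = 1249.5, mean = 14.3621
Σfm² = 21777.75
Σf(m − x̄)² = Σfm² − (Σfm)²/n = 21777.75 − 1249.5²/87 = 3832.3448
Population variance = 3832.3448 / 87 = 44.0499

44.050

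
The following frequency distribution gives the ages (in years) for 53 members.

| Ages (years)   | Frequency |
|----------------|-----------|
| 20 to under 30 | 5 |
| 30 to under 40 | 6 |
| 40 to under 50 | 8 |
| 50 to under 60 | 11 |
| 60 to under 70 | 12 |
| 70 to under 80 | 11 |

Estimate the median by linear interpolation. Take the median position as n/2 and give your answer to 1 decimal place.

Cumulative frequencies: 5, 11, 19, 30, 42, 53
n = 53; position = n/2 = 26.5.
This falls in the class 50 to under 60: L = 50, F = 19, f = 11, h = 10.
Median ≈ 50 + ((26.5 − 19) / 11) × 10 = 56.8182

56.8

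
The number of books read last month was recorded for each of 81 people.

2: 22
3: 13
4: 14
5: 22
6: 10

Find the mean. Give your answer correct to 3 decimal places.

Values: 2, 3, 4, 5, 6
Σfx = 22×2 + 13×3 + 14×4 + 22×5 + 10×6 = 309
n = Σf = 81
Mean = 309 / 81 = 3.8148

3.815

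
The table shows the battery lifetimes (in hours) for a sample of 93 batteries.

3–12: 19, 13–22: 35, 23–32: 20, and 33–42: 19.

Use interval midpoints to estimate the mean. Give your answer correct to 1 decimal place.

21.7

Midpoints: 7.5, 17.5, 27.5, 37.5
Σfm = 19×7.5 + 35×17.5 + 20×27.5 + 19×37.5 = 2017.5
n = Σf = 93
Mean = 2017.5 / 93 = 21.6935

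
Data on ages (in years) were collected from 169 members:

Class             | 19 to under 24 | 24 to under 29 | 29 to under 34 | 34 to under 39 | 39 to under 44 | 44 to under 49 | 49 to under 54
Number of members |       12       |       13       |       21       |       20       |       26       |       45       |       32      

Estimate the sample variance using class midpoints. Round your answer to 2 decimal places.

85.79

Midpoints: 21.5, 26.5, 31.5, 36.5, 41.5, 46.5, 51.5
n = 169, Σfm = 6813.5, mean = 40.3166
Σfm² = 289110.25
Σf(m − x̄)² = Σfm² − (Σfm)²/n = 289110.25 − 6813.5²/169 = 14413.3136
Sample variance = 14413.3136 / 168 = 85.7935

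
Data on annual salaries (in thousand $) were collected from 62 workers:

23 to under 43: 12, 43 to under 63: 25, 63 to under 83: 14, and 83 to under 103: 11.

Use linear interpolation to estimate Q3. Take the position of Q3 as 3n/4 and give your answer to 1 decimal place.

Cumulative frequencies: 12, 37, 51, 62
n = 62; position = 3n/4 = 46.5.
This falls in the class 63 to under 83: L = 63, F = 37, f = 14, h = 20.
Upper quartile ≈ 63 + ((46.5 − 37) / 14) × 20 = 76.5714

76.6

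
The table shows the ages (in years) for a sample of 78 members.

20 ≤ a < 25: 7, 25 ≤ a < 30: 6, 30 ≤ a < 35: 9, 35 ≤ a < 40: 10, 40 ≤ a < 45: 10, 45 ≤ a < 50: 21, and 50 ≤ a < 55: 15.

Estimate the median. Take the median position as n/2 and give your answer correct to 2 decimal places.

Cumulative frequencies: 7, 13, 22, 32, 42, 63, 78
n = 78; position = n/2 = 39.
This falls in the class 40 ≤ a < 45: L = 40, F = 32, f = 10, h = 5.
Median ≈ 40 + ((39 − 32) / 10) × 5 = 43.5000

43.50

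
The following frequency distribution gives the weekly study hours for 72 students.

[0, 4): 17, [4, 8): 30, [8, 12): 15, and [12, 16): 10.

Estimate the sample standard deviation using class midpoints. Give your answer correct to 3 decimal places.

3.900

Midpoints: 2, 6, 10, 14
n = 72, Σfm = 504, mean = 7.0000
Σfm² = 4608
Σf(m − x̄)² = Σfm² − (Σfm)²/n = 4608 − 504²/72 = 1080.0000
Sample variance = 1080.0000 / 71 = 15.2113
Standard deviation = √15.2113 = 3.9002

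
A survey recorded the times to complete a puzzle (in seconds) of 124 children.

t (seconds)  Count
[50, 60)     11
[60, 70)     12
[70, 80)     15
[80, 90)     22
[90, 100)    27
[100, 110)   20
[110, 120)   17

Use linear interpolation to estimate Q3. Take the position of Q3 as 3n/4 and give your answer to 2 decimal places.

103.00

Cumulative frequencies: 11, 23, 38, 60, 87, 107, 124
n = 124; position = 3n/4 = 93.
This falls in the class [100, 110): L = 100, F = 87, f = 20, h = 10.
Upper quartile ≈ 100 + ((93 − 87) / 20) × 10 = 103.0000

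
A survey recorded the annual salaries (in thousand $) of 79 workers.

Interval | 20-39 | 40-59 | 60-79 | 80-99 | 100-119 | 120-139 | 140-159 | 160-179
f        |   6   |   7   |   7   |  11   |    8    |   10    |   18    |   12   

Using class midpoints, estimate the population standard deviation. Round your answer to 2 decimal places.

44.22

Midpoints: 29.5, 49.5, 69.5, 89.5, 109.5, 129.5, 149.5, 169.5
n = 79, Σfm = 8890.5, mean = 112.5380
Σfm² = 1154989.75
Σf(m − x̄)² = Σfm² − (Σfm)²/n = 1154989.75 − 8890.5²/79 = 154470.8861
Population variance = 154470.8861 / 79 = 1955.3277
Standard deviation = √1955.3277 = 44.2191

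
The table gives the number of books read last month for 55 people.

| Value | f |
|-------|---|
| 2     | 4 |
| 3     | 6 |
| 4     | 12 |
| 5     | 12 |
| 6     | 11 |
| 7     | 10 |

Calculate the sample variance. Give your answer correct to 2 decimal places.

Values: 2, 3, 4, 5, 6, 7
n = 55, Σfx = 270, mean = 4.9091
Σfx² = 1448
Σf(x − x̄)² = Σfx² − (Σfx)²/n = 1448 − 270²/55 = 122.5455
Sample variance = 122.5455 / 54 = 2.2694

2.27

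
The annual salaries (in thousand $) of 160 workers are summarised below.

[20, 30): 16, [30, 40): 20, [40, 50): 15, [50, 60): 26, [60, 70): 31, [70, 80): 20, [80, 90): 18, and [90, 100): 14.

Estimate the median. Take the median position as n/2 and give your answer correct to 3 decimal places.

Cumulative frequencies: 16, 36, 51, 77, 108, 128, 146, 160
n = 160; position = n/2 = 80.
This falls in the class [60, 70): L = 60, F = 77, f = 31, h = 10.
Median ≈ 60 + ((80 − 77) / 31) × 10 = 60.9677

60.968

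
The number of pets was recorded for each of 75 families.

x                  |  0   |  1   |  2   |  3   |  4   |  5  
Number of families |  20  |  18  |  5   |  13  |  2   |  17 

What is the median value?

Cumulative frequencies: 20, 38, 43, 56, 58, 75
n = 75, so the median is the value in position (n+1)/2 = 38.
Position 38 falls at value 1.

1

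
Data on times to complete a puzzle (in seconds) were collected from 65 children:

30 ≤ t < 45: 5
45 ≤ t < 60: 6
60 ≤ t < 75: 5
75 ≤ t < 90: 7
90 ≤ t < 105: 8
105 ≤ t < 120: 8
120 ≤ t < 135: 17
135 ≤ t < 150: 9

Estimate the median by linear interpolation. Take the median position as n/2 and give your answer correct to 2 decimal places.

107.81

Cumulative frequencies: 5, 11, 16, 23, 31, 39, 56, 65
n = 65; position = n/2 = 32.5.
This falls in the class 105 ≤ t < 120: L = 105, F = 31, f = 8, h = 15.
Median ≈ 105 + ((32.5 − 31) / 8) × 15 = 107.8125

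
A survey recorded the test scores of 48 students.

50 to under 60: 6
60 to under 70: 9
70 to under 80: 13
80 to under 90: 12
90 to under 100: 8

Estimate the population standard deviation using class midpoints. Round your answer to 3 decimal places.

12.581

Midpoints: 55, 65, 75, 85, 95
n = 48, Σfm = 3670, mean = 76.4583
Σfm² = 288200
Σf(m − x̄)² = Σfm² − (Σfm)²/n = 288200 − 3670²/48 = 7597.9167
Population variance = 7597.9167 / 48 = 158.2899
Standard deviation = √158.2899 = 12.5813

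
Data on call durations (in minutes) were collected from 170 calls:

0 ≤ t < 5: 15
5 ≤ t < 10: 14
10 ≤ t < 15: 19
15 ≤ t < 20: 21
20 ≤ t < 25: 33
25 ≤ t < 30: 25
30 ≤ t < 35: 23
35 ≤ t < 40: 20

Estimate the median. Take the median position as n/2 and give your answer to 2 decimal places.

22.42

Cumulative frequencies: 15, 29, 48, 69, 102, 127, 150, 170
n = 170; position = n/2 = 85.
This falls in the class 20 ≤ t < 25: L = 20, F = 69, f = 33, h = 5.
Median ≈ 20 + ((85 − 69) / 33) × 5 = 22.4242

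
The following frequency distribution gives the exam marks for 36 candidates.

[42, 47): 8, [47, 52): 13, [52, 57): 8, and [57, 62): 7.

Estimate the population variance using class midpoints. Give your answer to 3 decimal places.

Midpoints: 44.5, 49.5, 54.5, 59.5
n = 36, Σfm = 1852, mean = 51.4444
Σfm² = 96239
Σf(m − x̄)² = Σfm² − (Σfm)²/n = 96239 − 1852²/36 = 963.8889
Population variance = 963.8889 / 36 = 26.7747

26.775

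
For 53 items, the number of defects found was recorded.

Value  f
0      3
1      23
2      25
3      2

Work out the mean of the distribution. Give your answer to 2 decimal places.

1.49

Values: 0, 1, 2, 3
Σfx = 3×0 + 23×1 + 25×2 + 2×3 = 79
n = Σf = 53
Mean = 79 / 53 = 1.4906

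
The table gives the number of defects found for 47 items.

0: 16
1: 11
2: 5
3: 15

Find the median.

Cumulative frequencies: 16, 27, 32, 47
n = 47, so the median is the value in position (n+1)/2 = 24.
Position 24 falls at value 1.

1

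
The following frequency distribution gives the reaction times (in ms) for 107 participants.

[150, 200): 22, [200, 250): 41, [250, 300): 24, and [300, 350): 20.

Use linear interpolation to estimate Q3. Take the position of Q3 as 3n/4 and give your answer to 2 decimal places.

285.94

Cumulative frequencies: 22, 63, 87, 107
n = 107; position = 3n/4 = 80.25.
This falls in the class [250, 300): L = 250, F = 63, f = 24, h = 50.
Upper quartile ≈ 250 + ((80.25 − 63) / 24) × 50 = 285.9375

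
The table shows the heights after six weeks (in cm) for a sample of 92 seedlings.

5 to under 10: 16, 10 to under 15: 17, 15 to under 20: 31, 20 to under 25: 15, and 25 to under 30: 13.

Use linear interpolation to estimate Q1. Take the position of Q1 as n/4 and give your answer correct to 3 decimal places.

12.059

Cumulative frequencies: 16, 33, 64, 79, 92
n = 92; position = n/4 = 23.
This falls in the class 10 to under 15: L = 10, F = 16, f = 17, h = 5.
Lower quartile ≈ 10 + ((23 − 16) / 17) × 5 = 12.0588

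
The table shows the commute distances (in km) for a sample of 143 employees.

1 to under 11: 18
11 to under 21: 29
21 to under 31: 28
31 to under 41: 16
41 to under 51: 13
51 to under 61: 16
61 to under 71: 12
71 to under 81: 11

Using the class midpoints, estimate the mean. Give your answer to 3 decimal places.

Midpoints: 6, 16, 26, 36, 46, 56, 66, 76
Σfm = 18×6 + 29×16 + 28×26 + 16×36 + 13×46 + 16×56 + 12×66 + 11×76 = 4998
n = Σf = 143
Mean = 4998 / 143 = 34.9510

34.951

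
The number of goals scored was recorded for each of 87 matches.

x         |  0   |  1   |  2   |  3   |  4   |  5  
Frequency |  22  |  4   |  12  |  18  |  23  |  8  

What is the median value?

Cumulative frequencies: 22, 26, 38, 56, 79, 87
n = 87, so the median is the value in position (n+1)/2 = 44.
Position 44 falls at value 3.

3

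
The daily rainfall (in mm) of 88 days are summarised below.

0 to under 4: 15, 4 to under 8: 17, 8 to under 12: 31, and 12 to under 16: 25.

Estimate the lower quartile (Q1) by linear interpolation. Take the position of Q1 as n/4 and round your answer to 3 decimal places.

5.647

Cumulative frequencies: 15, 32, 63, 88
n = 88; position = n/4 = 22.
This falls in the class 4 to under 8: L = 4, F = 15, f = 17, h = 4.
Lower quartile ≈ 4 + ((22 − 15) / 17) × 4 = 5.6471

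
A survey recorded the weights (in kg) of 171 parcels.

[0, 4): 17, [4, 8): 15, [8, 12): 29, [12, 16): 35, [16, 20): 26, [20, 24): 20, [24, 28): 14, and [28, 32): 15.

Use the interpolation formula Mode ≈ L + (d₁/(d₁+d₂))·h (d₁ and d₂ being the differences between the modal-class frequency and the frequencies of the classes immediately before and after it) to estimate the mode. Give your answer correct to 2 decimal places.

Modal class: [12, 16) (highest frequency 35).
d₁ = 35 − 29 = 6, d₂ = 35 − 26 = 9
Mode ≈ 12 + (6/(6+9)) × 4 = 12 + 1.6000 = 13.6000

13.60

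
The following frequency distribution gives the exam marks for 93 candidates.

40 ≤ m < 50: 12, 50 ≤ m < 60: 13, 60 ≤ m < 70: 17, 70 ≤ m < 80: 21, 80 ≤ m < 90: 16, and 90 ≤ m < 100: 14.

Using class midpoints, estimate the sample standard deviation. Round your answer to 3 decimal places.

16.010

Midpoints: 45, 55, 65, 75, 85, 95
n = 93, Σfm = 6625, mean = 71.2366
Σfm² = 495525
Σf(m − x̄)² = Σfm² − (Σfm)²/n = 495525 − 6625²/93 = 23582.7957
Sample variance = 23582.7957 / 92 = 256.3347
Standard deviation = √256.3347 = 16.0105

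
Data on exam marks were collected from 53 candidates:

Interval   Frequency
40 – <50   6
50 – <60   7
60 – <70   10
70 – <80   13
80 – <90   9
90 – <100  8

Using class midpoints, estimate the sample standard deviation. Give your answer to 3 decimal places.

Midpoints: 45, 55, 65, 75, 85, 95
n = 53, Σfm = 3805, mean = 71.7925
Σfm² = 285925
Σf(m − x̄)² = Σfm² − (Σfm)²/n = 285925 − 3805²/53 = 12754.7170
Sample variance = 12754.7170 / 52 = 245.2830
Standard deviation = √245.2830 = 15.6615

15.662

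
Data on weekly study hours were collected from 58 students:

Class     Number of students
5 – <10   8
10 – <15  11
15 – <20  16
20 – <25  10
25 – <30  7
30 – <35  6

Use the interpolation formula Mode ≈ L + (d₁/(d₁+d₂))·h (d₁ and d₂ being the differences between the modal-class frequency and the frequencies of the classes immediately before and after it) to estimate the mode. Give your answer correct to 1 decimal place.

17.3

Modal class: 15 – <20 (highest frequency 16).
d₁ = 16 − 11 = 5, d₂ = 16 − 10 = 6
Mode ≈ 15 + (5/(5+6)) × 5 = 15 + 2.2727 = 17.2727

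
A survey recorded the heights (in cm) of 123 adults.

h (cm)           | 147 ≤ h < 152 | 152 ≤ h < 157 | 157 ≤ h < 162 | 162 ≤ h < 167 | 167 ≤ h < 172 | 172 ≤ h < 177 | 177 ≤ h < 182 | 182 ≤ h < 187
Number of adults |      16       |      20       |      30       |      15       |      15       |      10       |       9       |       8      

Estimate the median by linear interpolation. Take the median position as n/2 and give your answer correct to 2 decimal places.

Cumulative frequencies: 16, 36, 66, 81, 96, 106, 115, 123
n = 123; position = n/2 = 61.5.
This falls in the class 157 ≤ h < 162: L = 157, F = 36, f = 30, h = 5.
Median ≈ 157 + ((61.5 − 36) / 30) × 5 = 161.2500

161.25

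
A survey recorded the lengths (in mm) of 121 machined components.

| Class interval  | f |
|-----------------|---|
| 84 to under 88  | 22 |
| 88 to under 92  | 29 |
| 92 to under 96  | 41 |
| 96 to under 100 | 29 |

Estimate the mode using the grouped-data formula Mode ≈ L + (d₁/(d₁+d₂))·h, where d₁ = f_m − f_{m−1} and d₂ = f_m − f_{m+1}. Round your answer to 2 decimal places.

94.00

Modal class: 92 to under 96 (highest frequency 41).
d₁ = 41 − 29 = 12, d₂ = 41 − 29 = 12
Mode ≈ 92 + (12/(12+12)) × 4 = 92 + 2.0000 = 94.0000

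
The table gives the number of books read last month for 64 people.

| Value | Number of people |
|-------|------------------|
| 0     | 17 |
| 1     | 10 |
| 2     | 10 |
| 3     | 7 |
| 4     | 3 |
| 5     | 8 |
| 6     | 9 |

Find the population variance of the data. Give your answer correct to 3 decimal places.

4.685

Values: 0, 1, 2, 3, 4, 5, 6
n = 64, Σfx = 157, mean = 2.4531
Σfx² = 685
Σf(x − x̄)² = Σfx² − (Σfx)²/n = 685 − 157²/64 = 299.8594
Population variance = 299.8594 / 64 = 4.6853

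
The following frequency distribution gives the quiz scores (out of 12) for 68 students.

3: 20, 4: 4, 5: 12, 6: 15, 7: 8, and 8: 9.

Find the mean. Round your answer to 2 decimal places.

Values: 3, 4, 5, 6, 7, 8
Σfx = 20×3 + 4×4 + 12×5 + 15×6 + 8×7 + 9×8 = 354
n = Σf = 68
Mean = 354 / 68 = 5.2059

5.21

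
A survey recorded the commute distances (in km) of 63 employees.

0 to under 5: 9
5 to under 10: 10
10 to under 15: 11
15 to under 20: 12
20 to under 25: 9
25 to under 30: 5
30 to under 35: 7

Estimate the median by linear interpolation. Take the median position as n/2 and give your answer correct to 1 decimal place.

Cumulative frequencies: 9, 19, 30, 42, 51, 56, 63
n = 63; position = n/2 = 31.5.
This falls in the class 15 to under 20: L = 15, F = 30, f = 12, h = 5.
Median ≈ 15 + ((31.5 − 30) / 12) × 5 = 15.6250

15.6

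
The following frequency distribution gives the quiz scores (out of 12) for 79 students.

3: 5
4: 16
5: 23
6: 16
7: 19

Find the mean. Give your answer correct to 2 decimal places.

Values: 3, 4, 5, 6, 7
Σfx = 5×3 + 16×4 + 23×5 + 16×6 + 19×7 = 423
n = Σf = 79
Mean = 423 / 79 = 5.3544

5.35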